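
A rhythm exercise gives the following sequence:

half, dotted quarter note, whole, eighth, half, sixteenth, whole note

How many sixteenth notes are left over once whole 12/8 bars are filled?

9

One bar of 12/8 = 24 sixteenth notes.
Express everything in sixteenth notes: half = 8; dotted quarter note = 6; whole = 16; eighth = 2; half = 8; sixteenth = 1; whole note = 16.
Adding: 8 + 6 + 16 + 2 + 8 + 1 + 16 = 57.
57 ÷ 24 = 2 complete bars with 9 sixteenth notes remaining.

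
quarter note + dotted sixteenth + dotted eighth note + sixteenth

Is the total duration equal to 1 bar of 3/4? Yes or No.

One bar of 3/4 = 24 thirty-second notes.
Working in thirty-second notes: quarter note = 8; dotted sixteenth = 3; dotted eighth note = 6; sixteenth = 2.
Total: 8 + 3 + 6 + 2 = 19.
19 falls short of 24, so the answer is No.

No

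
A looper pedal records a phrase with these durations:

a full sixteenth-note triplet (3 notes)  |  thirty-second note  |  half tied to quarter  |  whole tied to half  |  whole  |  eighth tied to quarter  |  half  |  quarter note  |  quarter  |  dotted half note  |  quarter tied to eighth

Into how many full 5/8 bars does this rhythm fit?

One bar of 5/8 = 20 thirty-second notes.
Express everything in thirty-second notes: a full sixteenth-note triplet (3 notes) (three triplet sixteenths span one eighth) = 4; thirty-second note = 1; half tied to quarter (half + quarter) = 24; whole tied to half (whole + half) = 48; whole = 32; eighth tied to quarter (eighth + quarter) = 12; half = 16; quarter note = 8; quarter = 8; dotted half note = 24; quarter tied to eighth (quarter + eighth) = 12.
Adding: 4 + 1 + 24 + 48 + 32 + 12 + 16 + 8 + 8 + 24 + 12 = 189.
189 ÷ 20 = 9 complete bars with 9 left over.

9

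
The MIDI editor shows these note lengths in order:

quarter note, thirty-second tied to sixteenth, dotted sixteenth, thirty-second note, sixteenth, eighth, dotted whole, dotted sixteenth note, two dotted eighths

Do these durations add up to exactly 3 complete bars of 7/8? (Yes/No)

One bar of 7/8 = 28 thirty-second notes, so 3 bars = 84.
Express everything in thirty-second notes: quarter note = 8; thirty-second tied to sixteenth (thirty-second + sixteenth) = 3; dotted sixteenth = 3; thirty-second note = 1; sixteenth = 2; eighth = 4; dotted whole = 48; dotted sixteenth note = 3; dotted eighth = 6; dotted eighth = 6.
Altogether 8 + 3 + 3 + 1 + 2 + 4 + 48 + 3 + 6 + 6 = 84.
84 equals 84, so the answer is Yes.

Yes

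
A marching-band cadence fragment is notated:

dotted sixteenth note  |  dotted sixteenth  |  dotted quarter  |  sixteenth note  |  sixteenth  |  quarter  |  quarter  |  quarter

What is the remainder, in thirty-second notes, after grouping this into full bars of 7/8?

One bar of 7/8 = 28 thirty-second notes.
Convert each value to thirty-second notes: dotted sixteenth note = 3; dotted sixteenth = 3; dotted quarter = 12; sixteenth note = 2; sixteenth = 2; quarter = 8; quarter = 8; quarter = 8.
Total: 3 + 3 + 12 + 2 + 2 + 8 + 8 + 8 = 46.
46 ÷ 28 = 1 complete bar with 18 thirty-second notes remaining.

18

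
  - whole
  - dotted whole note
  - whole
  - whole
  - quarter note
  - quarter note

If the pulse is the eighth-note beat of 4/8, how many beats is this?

40

One eighth-note beat = 2 sixteenth notes.
Working in sixteenth notes: whole = 16; dotted whole note = 24; whole = 16; whole = 16; quarter note = 4; quarter note = 4.
Adding: 16 + 24 + 16 + 16 + 4 + 4 = 80.
80 ÷ 2 = 40 beats.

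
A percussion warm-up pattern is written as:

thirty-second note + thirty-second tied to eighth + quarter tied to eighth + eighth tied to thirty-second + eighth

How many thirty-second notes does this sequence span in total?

27

Working in thirty-second notes: thirty-second note = 1; thirty-second tied to eighth (thirty-second + eighth) = 5; quarter tied to eighth (quarter + eighth) = 12; eighth tied to thirty-second (eighth + thirty-second) = 5; eighth = 4.
Sum: 1 + 5 + 12 + 5 + 4 = 27 thirty-second notes.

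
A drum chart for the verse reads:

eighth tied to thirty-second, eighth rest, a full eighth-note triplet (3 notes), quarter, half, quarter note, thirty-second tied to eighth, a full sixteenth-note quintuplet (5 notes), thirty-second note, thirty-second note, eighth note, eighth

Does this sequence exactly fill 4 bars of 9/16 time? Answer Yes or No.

One bar of 9/16 = 18 thirty-second notes, so 4 bars = 72.
Express everything in thirty-second notes: eighth tied to thirty-second (eighth + thirty-second) = 5; eighth rest = 4; a full eighth-note triplet (3 notes) (three triplet eighths span one quarter) = 8; quarter = 8; half = 16; quarter note = 8; thirty-second tied to eighth (thirty-second + eighth) = 5; a full sixteenth-note quintuplet (5 notes) (five quintuplet sixteenths span one quarter) = 8; thirty-second note = 1; thirty-second note = 1; eighth note = 4; eighth = 4.
Altogether 5 + 4 + 8 + 8 + 16 + 8 + 5 + 8 + 1 + 1 + 4 + 4 = 72.
72 equals 72, so the answer is Yes.

Yes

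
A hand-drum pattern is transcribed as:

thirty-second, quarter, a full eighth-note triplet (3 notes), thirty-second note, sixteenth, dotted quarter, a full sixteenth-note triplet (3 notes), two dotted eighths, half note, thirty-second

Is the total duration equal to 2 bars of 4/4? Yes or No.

One bar of 4/4 = 32 thirty-second notes, so 2 bars = 64.
In thirty-second notes: thirty-second = 1; quarter = 8; a full eighth-note triplet (3 notes) (three triplet eighths span one quarter) = 8; thirty-second note = 1; sixteenth = 2; dotted quarter = 12; a full sixteenth-note triplet (3 notes) (three triplet sixteenths span one eighth) = 4; dotted eighth = 6; dotted eighth = 6; half note = 16; thirty-second = 1.
Sum: 1 + 8 + 8 + 1 + 2 + 12 + 4 + 6 + 6 + 16 + 1 = 65.
65 exceeds 64, so the answer is No.

No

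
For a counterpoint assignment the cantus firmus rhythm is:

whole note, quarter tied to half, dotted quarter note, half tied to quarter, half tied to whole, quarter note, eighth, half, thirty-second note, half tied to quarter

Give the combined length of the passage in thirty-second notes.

Working in thirty-second notes: whole note = 32; quarter tied to half (quarter + half) = 24; dotted quarter note = 12; half tied to quarter (half + quarter) = 24; half tied to whole (half + whole) = 48; quarter note = 8; eighth = 4; half = 16; thirty-second note = 1; half tied to quarter (half + quarter) = 24.
Adding: 32 + 24 + 12 + 24 + 48 + 8 + 4 + 16 + 1 + 24 = 193 thirty-second notes.

193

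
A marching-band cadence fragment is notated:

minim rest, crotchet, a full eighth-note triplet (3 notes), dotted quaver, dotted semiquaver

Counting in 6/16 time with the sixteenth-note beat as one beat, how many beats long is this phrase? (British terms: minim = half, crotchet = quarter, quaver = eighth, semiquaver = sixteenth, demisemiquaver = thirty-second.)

One sixteenth-note beat = 2 thirty-second notes.
Express everything in thirty-second notes: minim rest = 16; crotchet = 8; a full eighth-note triplet (3 notes) (three triplet eighths span one quarter) = 8; dotted quaver = 6; dotted semiquaver = 3.
Sum: 16 + 8 + 8 + 6 + 3 = 41.
41 ÷ 2 = 20.5 beats.

20.5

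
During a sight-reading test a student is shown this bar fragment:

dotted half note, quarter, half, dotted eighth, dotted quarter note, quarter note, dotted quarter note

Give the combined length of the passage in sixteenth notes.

Working in sixteenth notes: dotted half note = 12; quarter = 4; half = 8; dotted eighth = 3; dotted quarter note = 6; quarter note = 4; dotted quarter note = 6.
Sum: 12 + 4 + 8 + 3 + 6 + 4 + 6 = 43 sixteenth notes.

43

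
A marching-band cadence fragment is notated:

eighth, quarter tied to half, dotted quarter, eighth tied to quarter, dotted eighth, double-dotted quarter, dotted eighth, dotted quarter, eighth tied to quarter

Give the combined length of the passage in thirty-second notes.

Convert each value to thirty-second notes: eighth = 4; quarter tied to half (quarter + half) = 24; dotted quarter = 12; eighth tied to quarter (eighth + quarter) = 12; dotted eighth = 6; double-dotted quarter = 14; dotted eighth = 6; dotted quarter = 12; eighth tied to quarter (eighth + quarter) = 12.
Total: 4 + 24 + 12 + 12 + 6 + 14 + 6 + 12 + 12 = 102 thirty-second notes.

102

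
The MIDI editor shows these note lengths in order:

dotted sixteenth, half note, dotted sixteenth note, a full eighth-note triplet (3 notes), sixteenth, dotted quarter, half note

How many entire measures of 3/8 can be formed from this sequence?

One bar of 3/8 = 12 thirty-second notes.
In thirty-second notes: dotted sixteenth = 3; half note = 16; dotted sixteenth note = 3; a full eighth-note triplet (3 notes) (three triplet eighths span one quarter) = 8; sixteenth = 2; dotted quarter = 12; half note = 16.
Altogether 3 + 16 + 3 + 8 + 2 + 12 + 16 = 60.
60 ÷ 12 = 5 complete bars with 0 left over.

5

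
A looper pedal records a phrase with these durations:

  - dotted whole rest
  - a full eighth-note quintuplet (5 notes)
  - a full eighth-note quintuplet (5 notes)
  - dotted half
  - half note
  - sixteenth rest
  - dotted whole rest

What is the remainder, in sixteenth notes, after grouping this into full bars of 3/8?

One bar of 3/8 = 6 sixteenth notes.
In sixteenth notes: dotted whole rest = 24; a full eighth-note quintuplet (5 notes) (five quintuplet eighths span one half) = 8; a full eighth-note quintuplet (5 notes) (five quintuplet eighths span one half) = 8; dotted half = 12; half note = 8; sixteenth rest = 1; dotted whole rest = 24.
Adding: 24 + 8 + 8 + 12 + 8 + 1 + 24 = 85.
85 ÷ 6 = 14 complete bars with 1 sixteenth note remaining.

1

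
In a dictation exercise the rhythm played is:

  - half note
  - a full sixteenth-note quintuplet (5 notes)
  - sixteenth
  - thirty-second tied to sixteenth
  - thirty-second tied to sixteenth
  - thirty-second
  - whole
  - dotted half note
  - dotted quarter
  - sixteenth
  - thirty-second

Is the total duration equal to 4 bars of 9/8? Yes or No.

One bar of 9/8 = 36 thirty-second notes, so 4 bars = 144.
Convert each value to thirty-second notes: half note = 16; a full sixteenth-note quintuplet (5 notes) (five quintuplet sixteenths span one quarter) = 8; sixteenth = 2; thirty-second tied to sixteenth (thirty-second + sixteenth) = 3; thirty-second tied to sixteenth (thirty-second + sixteenth) = 3; thirty-second = 1; whole = 32; dotted half note = 24; dotted quarter = 12; sixteenth = 2; thirty-second = 1.
Total: 16 + 8 + 2 + 3 + 3 + 1 + 32 + 24 + 12 + 2 + 1 = 104.
104 falls short of 144, so the answer is No.

No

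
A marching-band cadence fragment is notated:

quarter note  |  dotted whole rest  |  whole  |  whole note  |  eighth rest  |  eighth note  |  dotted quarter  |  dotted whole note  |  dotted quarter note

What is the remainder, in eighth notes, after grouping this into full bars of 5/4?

One bar of 5/4 = 10 eighth notes.
Each duration in eighth notes: quarter note = 2; dotted whole rest = 12; whole = 8; whole note = 8; eighth rest = 1; eighth note = 1; dotted quarter = 3; dotted whole note = 12; dotted quarter note = 3.
Total: 2 + 12 + 8 + 8 + 1 + 1 + 3 + 12 + 3 = 50.
50 ÷ 10 = 5 complete bars with 0 eighth notes remaining.

0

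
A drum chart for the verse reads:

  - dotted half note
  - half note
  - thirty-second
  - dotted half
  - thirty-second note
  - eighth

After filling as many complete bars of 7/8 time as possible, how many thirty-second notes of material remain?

One bar of 7/8 = 28 thirty-second notes.
Convert each value to thirty-second notes: dotted half note = 24; half note = 16; thirty-second = 1; dotted half = 24; thirty-second note = 1; eighth = 4.
Sum: 24 + 16 + 1 + 24 + 1 + 4 = 70.
70 ÷ 28 = 2 complete bars with 14 thirty-second notes remaining.

14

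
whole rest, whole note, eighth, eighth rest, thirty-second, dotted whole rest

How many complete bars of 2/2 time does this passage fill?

One bar of 2/2 = 32 thirty-second notes.
Working in thirty-second notes: whole rest = 32; whole note = 32; eighth = 4; eighth rest = 4; thirty-second = 1; dotted whole rest = 48.
Adding: 32 + 32 + 4 + 4 + 1 + 48 = 121.
121 ÷ 32 = 3 complete bars with 25 left over.

3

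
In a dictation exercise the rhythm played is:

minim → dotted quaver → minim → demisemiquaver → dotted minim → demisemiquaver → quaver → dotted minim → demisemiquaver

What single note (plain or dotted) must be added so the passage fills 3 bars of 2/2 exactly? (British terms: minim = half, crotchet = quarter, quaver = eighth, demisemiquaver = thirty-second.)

dotted sixteenth note

3 bars of 2/2 = 96 thirty-second notes.
In thirty-second notes: minim = 16; dotted quaver = 6; minim = 16; demisemiquaver = 1; dotted minim = 24; demisemiquaver = 1; quaver = 4; dotted minim = 24; demisemiquaver = 1.
Altogether 16 + 6 + 16 + 1 + 24 + 1 + 4 + 24 + 1 = 93.
Remaining: 96 − 93 = 3 thirty-second notes, which is a dotted sixteenth note.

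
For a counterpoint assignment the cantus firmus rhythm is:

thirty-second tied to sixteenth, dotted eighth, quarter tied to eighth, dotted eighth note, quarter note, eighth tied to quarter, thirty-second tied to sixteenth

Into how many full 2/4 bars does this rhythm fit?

One bar of 2/4 = 16 thirty-second notes.
Express everything in thirty-second notes: thirty-second tied to sixteenth (thirty-second + sixteenth) = 3; dotted eighth = 6; quarter tied to eighth (quarter + eighth) = 12; dotted eighth note = 6; quarter note = 8; eighth tied to quarter (eighth + quarter) = 12; thirty-second tied to sixteenth (thirty-second + sixteenth) = 3.
Sum: 3 + 6 + 12 + 6 + 8 + 12 + 3 = 50.
50 ÷ 16 = 3 complete bars with 2 left over.

3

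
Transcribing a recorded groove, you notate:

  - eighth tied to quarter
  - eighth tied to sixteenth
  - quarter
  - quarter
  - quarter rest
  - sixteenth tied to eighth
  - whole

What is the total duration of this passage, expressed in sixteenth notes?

40

Express everything in sixteenth notes: eighth tied to quarter (eighth + quarter) = 6; eighth tied to sixteenth (eighth + sixteenth) = 3; quarter = 4; quarter = 4; quarter rest = 4; sixteenth tied to eighth (sixteenth + eighth) = 3; whole = 16.
Total: 6 + 3 + 4 + 4 + 4 + 3 + 16 = 40 sixteenth notes.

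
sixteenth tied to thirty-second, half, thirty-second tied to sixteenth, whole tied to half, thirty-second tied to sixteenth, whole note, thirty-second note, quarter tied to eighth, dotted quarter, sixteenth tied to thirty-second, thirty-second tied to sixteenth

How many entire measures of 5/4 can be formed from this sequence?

3

One bar of 5/4 = 40 thirty-second notes.
Working in thirty-second notes: sixteenth tied to thirty-second (sixteenth + thirty-second) = 3; half = 16; thirty-second tied to sixteenth (thirty-second + sixteenth) = 3; whole tied to half (whole + half) = 48; thirty-second tied to sixteenth (thirty-second + sixteenth) = 3; whole note = 32; thirty-second note = 1; quarter tied to eighth (quarter + eighth) = 12; dotted quarter = 12; sixteenth tied to thirty-second (sixteenth + thirty-second) = 3; thirty-second tied to sixteenth (thirty-second + sixteenth) = 3.
Sum: 3 + 16 + 3 + 48 + 3 + 32 + 1 + 12 + 12 + 3 + 3 = 136.
136 ÷ 40 = 3 complete bars with 16 left over.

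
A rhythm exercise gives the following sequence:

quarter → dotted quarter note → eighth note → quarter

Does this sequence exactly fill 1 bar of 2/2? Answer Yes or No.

One bar of 2/2 = 8 eighth notes.
Convert each value to eighth notes: quarter = 2; dotted quarter note = 3; eighth note = 1; quarter = 2.
Altogether 2 + 3 + 1 + 2 = 8.
8 equals 8, so the answer is Yes.

Yes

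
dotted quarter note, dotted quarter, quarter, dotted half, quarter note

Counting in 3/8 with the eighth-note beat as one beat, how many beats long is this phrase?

One eighth-note beat = 2 sixteenth notes.
Each duration in sixteenth notes: dotted quarter note = 6; dotted quarter = 6; quarter = 4; dotted half = 12; quarter note = 4.
Sum: 6 + 6 + 4 + 12 + 4 = 32.
32 ÷ 2 = 16 beats.

16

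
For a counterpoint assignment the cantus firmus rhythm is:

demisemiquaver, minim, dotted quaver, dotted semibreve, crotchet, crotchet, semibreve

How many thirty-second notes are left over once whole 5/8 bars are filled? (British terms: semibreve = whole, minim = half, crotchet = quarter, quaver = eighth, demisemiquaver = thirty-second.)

19

One bar of 5/8 = 20 thirty-second notes.
Express everything in thirty-second notes: demisemiquaver = 1; minim = 16; dotted quaver = 6; dotted semibreve = 48; crotchet = 8; crotchet = 8; semibreve = 32.
Sum: 1 + 16 + 6 + 48 + 8 + 8 + 32 = 119.
119 ÷ 20 = 5 complete bars with 19 thirty-second notes remaining.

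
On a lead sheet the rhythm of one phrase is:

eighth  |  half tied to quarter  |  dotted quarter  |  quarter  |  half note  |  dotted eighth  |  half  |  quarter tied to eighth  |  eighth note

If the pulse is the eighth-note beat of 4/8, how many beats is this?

One eighth-note beat = 2 sixteenth notes.
Working in sixteenth notes: eighth = 2; half tied to quarter (half + quarter) = 12; dotted quarter = 6; quarter = 4; half note = 8; dotted eighth = 3; half = 8; quarter tied to eighth (quarter + eighth) = 6; eighth note = 2.
Altogether 2 + 12 + 6 + 4 + 8 + 3 + 8 + 6 + 2 = 51.
51 ÷ 2 = 25.5 beats.

25.5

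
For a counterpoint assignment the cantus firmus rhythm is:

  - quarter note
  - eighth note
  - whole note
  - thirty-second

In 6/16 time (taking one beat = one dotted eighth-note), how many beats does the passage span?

7.5

One dotted eighth-note beat = 6 thirty-second notes.
In thirty-second notes: quarter note = 8; eighth note = 4; whole note = 32; thirty-second = 1.
Sum: 8 + 4 + 32 + 1 = 45.
45 ÷ 6 = 7.5 beats.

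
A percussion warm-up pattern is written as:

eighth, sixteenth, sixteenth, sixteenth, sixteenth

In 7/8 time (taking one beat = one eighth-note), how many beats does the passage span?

One eighth-note beat = 2 sixteenth notes.
In sixteenth notes: eighth = 2; sixteenth = 1; sixteenth = 1; sixteenth = 1; sixteenth = 1.
Adding: 2 + 1 + 1 + 1 + 1 = 6.
6 ÷ 2 = 3 beats.

3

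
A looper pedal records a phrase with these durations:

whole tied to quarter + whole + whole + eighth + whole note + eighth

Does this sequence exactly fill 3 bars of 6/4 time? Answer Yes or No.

One bar of 6/4 = 12 eighth notes, so 3 bars = 36.
In eighth notes: whole tied to quarter (whole + quarter) = 10; whole = 8; whole = 8; eighth = 1; whole note = 8; eighth = 1.
Total: 10 + 8 + 8 + 1 + 8 + 1 = 36.
36 equals 36, so the answer is Yes.

Yes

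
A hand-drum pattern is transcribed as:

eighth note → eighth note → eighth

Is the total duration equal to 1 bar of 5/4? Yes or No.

One bar of 5/4 = 10 eighth notes.
Convert each value to eighth notes: eighth note = 1; eighth note = 1; eighth = 1.
Total: 1 + 1 + 1 = 3.
3 falls short of 10, so the answer is No.

No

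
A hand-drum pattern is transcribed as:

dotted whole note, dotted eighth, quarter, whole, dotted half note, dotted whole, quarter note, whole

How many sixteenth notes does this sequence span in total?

103

Express everything in sixteenth notes: dotted whole note = 24; dotted eighth = 3; quarter = 4; whole = 16; dotted half note = 12; dotted whole = 24; quarter note = 4; whole = 16.
Altogether 24 + 3 + 4 + 16 + 12 + 24 + 4 + 16 = 103 sixteenth notes.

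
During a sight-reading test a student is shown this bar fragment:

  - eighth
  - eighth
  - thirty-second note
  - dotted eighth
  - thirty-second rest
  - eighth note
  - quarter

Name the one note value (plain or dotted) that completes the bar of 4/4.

eighth note

The bar of 4/4 = 32 thirty-second notes.
In thirty-second notes: eighth = 4; eighth = 4; thirty-second note = 1; dotted eighth = 6; thirty-second rest = 1; eighth note = 4; quarter = 8.
Total: 4 + 4 + 1 + 6 + 1 + 4 + 8 = 28.
Remaining: 32 − 28 = 4 thirty-second notes, which is a eighth note.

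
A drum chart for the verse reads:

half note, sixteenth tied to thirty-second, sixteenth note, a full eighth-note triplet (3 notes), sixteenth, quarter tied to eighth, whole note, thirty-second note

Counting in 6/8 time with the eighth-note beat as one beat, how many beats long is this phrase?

19

One eighth-note beat = 4 thirty-second notes.
Convert each value to thirty-second notes: half note = 16; sixteenth tied to thirty-second (sixteenth + thirty-second) = 3; sixteenth note = 2; a full eighth-note triplet (3 notes) (three triplet eighths span one quarter) = 8; sixteenth = 2; quarter tied to eighth (quarter + eighth) = 12; whole note = 32; thirty-second note = 1.
Adding: 16 + 3 + 2 + 8 + 2 + 12 + 32 + 1 = 76.
76 ÷ 4 = 19 beats.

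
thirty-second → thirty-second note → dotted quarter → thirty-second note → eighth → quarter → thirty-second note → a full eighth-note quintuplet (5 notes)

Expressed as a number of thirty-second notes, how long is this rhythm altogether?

44

Working in thirty-second notes: thirty-second = 1; thirty-second note = 1; dotted quarter = 12; thirty-second note = 1; eighth = 4; quarter = 8; thirty-second note = 1; a full eighth-note quintuplet (5 notes) (five quintuplet eighths span one half) = 16.
Sum: 1 + 1 + 12 + 1 + 4 + 8 + 1 + 16 = 44 thirty-second notes.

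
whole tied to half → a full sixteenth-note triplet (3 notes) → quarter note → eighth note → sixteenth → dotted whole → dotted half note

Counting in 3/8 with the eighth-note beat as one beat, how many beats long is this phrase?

34.5

One eighth-note beat = 2 sixteenth notes.
Working in sixteenth notes: whole tied to half (whole + half) = 24; a full sixteenth-note triplet (3 notes) (three triplet sixteenths span one eighth) = 2; quarter note = 4; eighth note = 2; sixteenth = 1; dotted whole = 24; dotted half note = 12.
Adding: 24 + 2 + 4 + 2 + 1 + 24 + 12 = 69.
69 ÷ 2 = 34.5 beats.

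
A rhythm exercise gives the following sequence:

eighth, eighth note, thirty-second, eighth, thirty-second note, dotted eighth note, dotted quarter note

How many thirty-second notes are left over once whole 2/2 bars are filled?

0

One bar of 2/2 = 32 thirty-second notes.
Working in thirty-second notes: eighth = 4; eighth note = 4; thirty-second = 1; eighth = 4; thirty-second note = 1; dotted eighth note = 6; dotted quarter note = 12.
Adding: 4 + 4 + 1 + 4 + 1 + 6 + 12 = 32.
32 ÷ 32 = 1 complete bar with 0 thirty-second notes remaining.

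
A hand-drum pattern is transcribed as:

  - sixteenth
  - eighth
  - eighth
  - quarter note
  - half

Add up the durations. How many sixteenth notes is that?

Convert each value to sixteenth notes: sixteenth = 1; eighth = 2; eighth = 2; quarter note = 4; half = 8.
Total: 1 + 2 + 2 + 4 + 8 = 17 sixteenth notes.

17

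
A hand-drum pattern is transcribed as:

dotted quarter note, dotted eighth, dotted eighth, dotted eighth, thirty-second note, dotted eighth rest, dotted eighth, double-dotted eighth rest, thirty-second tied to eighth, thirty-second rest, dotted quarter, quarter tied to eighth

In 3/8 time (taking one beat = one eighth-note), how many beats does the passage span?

One eighth-note beat = 4 thirty-second notes.
Each duration in thirty-second notes: dotted quarter note = 12; dotted eighth = 6; dotted eighth = 6; dotted eighth = 6; thirty-second note = 1; dotted eighth rest = 6; dotted eighth = 6; double-dotted eighth rest = 7; thirty-second tied to eighth (thirty-second + eighth) = 5; thirty-second rest = 1; dotted quarter = 12; quarter tied to eighth (quarter + eighth) = 12.
Sum: 12 + 6 + 6 + 6 + 1 + 6 + 6 + 7 + 5 + 1 + 12 + 12 = 80.
80 ÷ 4 = 20 beats.

20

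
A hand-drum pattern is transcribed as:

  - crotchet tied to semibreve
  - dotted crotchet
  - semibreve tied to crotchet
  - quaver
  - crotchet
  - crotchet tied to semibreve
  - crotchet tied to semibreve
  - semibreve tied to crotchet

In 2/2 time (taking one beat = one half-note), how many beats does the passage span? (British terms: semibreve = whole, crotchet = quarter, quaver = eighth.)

14

One half-note beat = 4 eighth notes.
Each duration in eighth notes: crotchet tied to semibreve (crotchet + semibreve) = 10; dotted crotchet = 3; semibreve tied to crotchet (semibreve + crotchet) = 10; quaver = 1; crotchet = 2; crotchet tied to semibreve (crotchet + semibreve) = 10; crotchet tied to semibreve (crotchet + semibreve) = 10; semibreve tied to crotchet (semibreve + crotchet) = 10.
Sum: 10 + 3 + 10 + 1 + 2 + 10 + 10 + 10 = 56.
56 ÷ 4 = 14 beats.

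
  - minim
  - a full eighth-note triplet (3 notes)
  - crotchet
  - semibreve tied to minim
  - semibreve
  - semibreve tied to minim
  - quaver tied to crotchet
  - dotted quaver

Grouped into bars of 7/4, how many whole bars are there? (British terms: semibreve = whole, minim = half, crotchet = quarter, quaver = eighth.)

One bar of 7/4 = 28 sixteenth notes.
Each duration in sixteenth notes: minim = 8; a full eighth-note triplet (3 notes) (three triplet eighths span one quarter) = 4; crotchet = 4; semibreve tied to minim (semibreve + minim) = 24; semibreve = 16; semibreve tied to minim (semibreve + minim) = 24; quaver tied to crotchet (quaver + crotchet) = 6; dotted quaver = 3.
Total: 8 + 4 + 4 + 24 + 16 + 24 + 6 + 3 = 89.
89 ÷ 28 = 3 complete bars with 5 left over.

3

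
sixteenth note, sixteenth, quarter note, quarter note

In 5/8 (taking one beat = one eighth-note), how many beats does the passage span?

One eighth-note beat = 2 sixteenth notes.
Each duration in sixteenth notes: sixteenth note = 1; sixteenth = 1; quarter note = 4; quarter note = 4.
Altogether 1 + 1 + 4 + 4 = 10.
10 ÷ 2 = 5 beats.

5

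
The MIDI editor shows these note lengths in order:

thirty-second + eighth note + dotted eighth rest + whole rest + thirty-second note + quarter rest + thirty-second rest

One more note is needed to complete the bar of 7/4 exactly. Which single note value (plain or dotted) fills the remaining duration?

dotted sixteenth note

The bar of 7/4 = 56 thirty-second notes.
Working in thirty-second notes: thirty-second = 1; eighth note = 4; dotted eighth rest = 6; whole rest = 32; thirty-second note = 1; quarter rest = 8; thirty-second rest = 1.
Sum: 1 + 4 + 6 + 32 + 1 + 8 + 1 = 53.
Remaining: 56 − 53 = 3 thirty-second notes, which is a dotted sixteenth note.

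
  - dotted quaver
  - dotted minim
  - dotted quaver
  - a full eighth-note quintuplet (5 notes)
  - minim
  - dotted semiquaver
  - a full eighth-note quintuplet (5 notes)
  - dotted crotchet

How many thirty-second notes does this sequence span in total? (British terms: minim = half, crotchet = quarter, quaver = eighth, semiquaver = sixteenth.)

99

In thirty-second notes: dotted quaver = 6; dotted minim = 24; dotted quaver = 6; a full eighth-note quintuplet (5 notes) (five quintuplet eighths span one half) = 16; minim = 16; dotted semiquaver = 3; a full eighth-note quintuplet (5 notes) (five quintuplet eighths span one half) = 16; dotted crotchet = 12.
Sum: 6 + 24 + 6 + 16 + 16 + 3 + 16 + 12 = 99 thirty-second notes.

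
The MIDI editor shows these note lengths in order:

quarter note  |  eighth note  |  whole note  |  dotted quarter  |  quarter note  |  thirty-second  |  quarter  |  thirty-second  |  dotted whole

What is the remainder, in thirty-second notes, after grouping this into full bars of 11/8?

34

One bar of 11/8 = 44 thirty-second notes.
In thirty-second notes: quarter note = 8; eighth note = 4; whole note = 32; dotted quarter = 12; quarter note = 8; thirty-second = 1; quarter = 8; thirty-second = 1; dotted whole = 48.
Total: 8 + 4 + 32 + 12 + 8 + 1 + 8 + 1 + 48 = 122.
122 ÷ 44 = 2 complete bars with 34 thirty-second notes remaining.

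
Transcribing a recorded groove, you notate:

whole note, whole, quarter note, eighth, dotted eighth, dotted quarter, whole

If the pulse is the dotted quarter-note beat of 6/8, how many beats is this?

One dotted quarter-note beat = 6 sixteenth notes.
In sixteenth notes: whole note = 16; whole = 16; quarter note = 4; eighth = 2; dotted eighth = 3; dotted quarter = 6; whole = 16.
Total: 16 + 16 + 4 + 2 + 3 + 6 + 16 = 63.
63 ÷ 6 = 10.5 beats.

10.5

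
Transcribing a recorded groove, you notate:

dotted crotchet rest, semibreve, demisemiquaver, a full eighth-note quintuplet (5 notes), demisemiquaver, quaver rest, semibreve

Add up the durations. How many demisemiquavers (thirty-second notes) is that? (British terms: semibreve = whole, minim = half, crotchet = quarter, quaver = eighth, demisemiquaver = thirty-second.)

Express everything in thirty-second notes: dotted crotchet rest = 12; semibreve = 32; demisemiquaver = 1; a full eighth-note quintuplet (5 notes) (five quintuplet eighths span one half) = 16; demisemiquaver = 1; quaver rest = 4; semibreve = 32.
Adding: 12 + 32 + 1 + 16 + 1 + 4 + 32 = 98 thirty-second notes.

98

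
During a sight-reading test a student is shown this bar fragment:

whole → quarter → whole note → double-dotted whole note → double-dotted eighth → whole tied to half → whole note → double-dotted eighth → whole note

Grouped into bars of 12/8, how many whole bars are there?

5

One bar of 12/8 = 48 thirty-second notes.
Working in thirty-second notes: whole = 32; quarter = 8; whole note = 32; double-dotted whole note = 56; double-dotted eighth = 7; whole tied to half (whole + half) = 48; whole note = 32; double-dotted eighth = 7; whole note = 32.
Adding: 32 + 8 + 32 + 56 + 7 + 48 + 32 + 7 + 32 = 254.
254 ÷ 48 = 5 complete bars with 14 left over.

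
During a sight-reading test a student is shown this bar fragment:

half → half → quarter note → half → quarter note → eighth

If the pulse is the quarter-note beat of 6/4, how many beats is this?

8.5

One quarter-note beat = 2 eighth notes.
Express everything in eighth notes: half = 4; half = 4; quarter note = 2; half = 4; quarter note = 2; eighth = 1.
Altogether 4 + 4 + 2 + 4 + 2 + 1 = 17.
17 ÷ 2 = 8.5 beats.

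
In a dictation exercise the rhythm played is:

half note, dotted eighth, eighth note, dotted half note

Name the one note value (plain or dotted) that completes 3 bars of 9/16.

eighth note

3 bars of 9/16 = 27 sixteenth notes.
Convert each value to sixteenth notes: half note = 8; dotted eighth = 3; eighth note = 2; dotted half note = 12.
Sum: 8 + 3 + 2 + 12 = 25.
Remaining: 27 − 25 = 2 sixteenth notes, which is a eighth note.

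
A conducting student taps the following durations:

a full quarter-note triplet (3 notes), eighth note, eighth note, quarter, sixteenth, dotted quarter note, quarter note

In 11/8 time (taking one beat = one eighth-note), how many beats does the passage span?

One eighth-note beat = 2 sixteenth notes.
Working in sixteenth notes: a full quarter-note triplet (3 notes) (three triplet quarters span one half) = 8; eighth note = 2; eighth note = 2; quarter = 4; sixteenth = 1; dotted quarter note = 6; quarter note = 4.
Adding: 8 + 2 + 2 + 4 + 1 + 6 + 4 = 27.
27 ÷ 2 = 13.5 beats.

13.5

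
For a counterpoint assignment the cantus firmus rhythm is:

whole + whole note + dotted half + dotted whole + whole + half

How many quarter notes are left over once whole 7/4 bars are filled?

2

One bar of 7/4 = 7 quarter notes.
Working in quarter notes: whole = 4; whole note = 4; dotted half = 3; dotted whole = 6; whole = 4; half = 2.
Altogether 4 + 4 + 3 + 6 + 4 + 2 = 23.
23 ÷ 7 = 3 complete bars with 2 quarter notes remaining.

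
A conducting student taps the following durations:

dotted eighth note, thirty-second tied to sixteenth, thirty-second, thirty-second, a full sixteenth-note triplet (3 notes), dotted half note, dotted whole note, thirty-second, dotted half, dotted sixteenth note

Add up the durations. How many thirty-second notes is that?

Convert each value to thirty-second notes: dotted eighth note = 6; thirty-second tied to sixteenth (thirty-second + sixteenth) = 3; thirty-second = 1; thirty-second = 1; a full sixteenth-note triplet (3 notes) (three triplet sixteenths span one eighth) = 4; dotted half note = 24; dotted whole note = 48; thirty-second = 1; dotted half = 24; dotted sixteenth note = 3.
Altogether 6 + 3 + 1 + 1 + 4 + 24 + 48 + 1 + 24 + 3 = 115 thirty-second notes.

115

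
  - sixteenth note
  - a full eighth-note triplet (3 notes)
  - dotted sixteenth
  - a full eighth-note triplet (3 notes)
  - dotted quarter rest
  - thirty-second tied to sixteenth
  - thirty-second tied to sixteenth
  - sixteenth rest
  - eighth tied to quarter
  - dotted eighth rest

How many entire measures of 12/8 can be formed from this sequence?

One bar of 12/8 = 48 thirty-second notes.
In thirty-second notes: sixteenth note = 2; a full eighth-note triplet (3 notes) (three triplet eighths span one quarter) = 8; dotted sixteenth = 3; a full eighth-note triplet (3 notes) (three triplet eighths span one quarter) = 8; dotted quarter rest = 12; thirty-second tied to sixteenth (thirty-second + sixteenth) = 3; thirty-second tied to sixteenth (thirty-second + sixteenth) = 3; sixteenth rest = 2; eighth tied to quarter (eighth + quarter) = 12; dotted eighth rest = 6.
Adding: 2 + 8 + 3 + 8 + 12 + 3 + 3 + 2 + 12 + 6 = 59.
59 ÷ 48 = 1 complete bar with 11 left over.

1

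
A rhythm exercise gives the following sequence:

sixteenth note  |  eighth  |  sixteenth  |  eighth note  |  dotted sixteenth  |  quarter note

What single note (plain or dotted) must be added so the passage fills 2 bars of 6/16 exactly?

thirty-second note

2 bars of 6/16 = 24 thirty-second notes.
Express everything in thirty-second notes: sixteenth note = 2; eighth = 4; sixteenth = 2; eighth note = 4; dotted sixteenth = 3; quarter note = 8.
Total: 2 + 4 + 2 + 4 + 3 + 8 = 23.
Remaining: 24 − 23 = 1 thirty-second note, which is a thirty-second note.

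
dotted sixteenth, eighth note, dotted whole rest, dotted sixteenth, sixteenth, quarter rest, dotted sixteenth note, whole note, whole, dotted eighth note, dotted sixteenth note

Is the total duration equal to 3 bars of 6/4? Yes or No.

One bar of 6/4 = 48 thirty-second notes, so 3 bars = 144.
Express everything in thirty-second notes: dotted sixteenth = 3; eighth note = 4; dotted whole rest = 48; dotted sixteenth = 3; sixteenth = 2; quarter rest = 8; dotted sixteenth note = 3; whole note = 32; whole = 32; dotted eighth note = 6; dotted sixteenth note = 3.
Adding: 3 + 4 + 48 + 3 + 2 + 8 + 3 + 32 + 32 + 6 + 3 = 144.
144 equals 144, so the answer is Yes.

Yes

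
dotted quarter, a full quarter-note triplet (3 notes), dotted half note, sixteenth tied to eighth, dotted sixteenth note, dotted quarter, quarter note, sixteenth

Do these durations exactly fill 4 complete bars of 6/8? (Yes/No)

No

One bar of 6/8 = 24 thirty-second notes, so 4 bars = 96.
In thirty-second notes: dotted quarter = 12; a full quarter-note triplet (3 notes) (three triplet quarters span one half) = 16; dotted half note = 24; sixteenth tied to eighth (sixteenth + eighth) = 6; dotted sixteenth note = 3; dotted quarter = 12; quarter note = 8; sixteenth = 2.
Adding: 12 + 16 + 24 + 6 + 3 + 12 + 8 + 2 = 83.
83 falls short of 96, so the answer is No.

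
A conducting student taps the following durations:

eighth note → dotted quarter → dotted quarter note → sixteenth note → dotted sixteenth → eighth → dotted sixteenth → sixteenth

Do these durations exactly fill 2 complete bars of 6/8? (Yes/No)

One bar of 6/8 = 24 thirty-second notes, so 2 bars = 48.
Express everything in thirty-second notes: eighth note = 4; dotted quarter = 12; dotted quarter note = 12; sixteenth note = 2; dotted sixteenth = 3; eighth = 4; dotted sixteenth = 3; sixteenth = 2.
Total: 4 + 12 + 12 + 2 + 3 + 4 + 3 + 2 = 42.
42 falls short of 48, so the answer is No.

No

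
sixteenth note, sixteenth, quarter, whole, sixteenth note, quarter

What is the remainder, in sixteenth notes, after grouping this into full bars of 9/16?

One bar of 9/16 = 9 sixteenth notes.
Each duration in sixteenth notes: sixteenth note = 1; sixteenth = 1; quarter = 4; whole = 16; sixteenth note = 1; quarter = 4.
Altogether 1 + 1 + 4 + 16 + 1 + 4 = 27.
27 ÷ 9 = 3 complete bars with 0 sixteenth notes remaining.

0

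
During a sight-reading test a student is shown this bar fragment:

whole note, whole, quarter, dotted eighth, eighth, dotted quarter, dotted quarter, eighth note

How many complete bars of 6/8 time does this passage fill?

One bar of 6/8 = 12 sixteenth notes.
Working in sixteenth notes: whole note = 16; whole = 16; quarter = 4; dotted eighth = 3; eighth = 2; dotted quarter = 6; dotted quarter = 6; eighth note = 2.
Altogether 16 + 16 + 4 + 3 + 2 + 6 + 6 + 2 = 55.
55 ÷ 12 = 4 complete bars with 7 left over.

4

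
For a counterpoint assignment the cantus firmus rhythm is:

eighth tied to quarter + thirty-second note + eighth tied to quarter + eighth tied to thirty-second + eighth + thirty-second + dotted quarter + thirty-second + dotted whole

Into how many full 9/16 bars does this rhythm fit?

5

One bar of 9/16 = 18 thirty-second notes.
In thirty-second notes: eighth tied to quarter (eighth + quarter) = 12; thirty-second note = 1; eighth tied to quarter (eighth + quarter) = 12; eighth tied to thirty-second (eighth + thirty-second) = 5; eighth = 4; thirty-second = 1; dotted quarter = 12; thirty-second = 1; dotted whole = 48.
Sum: 12 + 1 + 12 + 5 + 4 + 1 + 12 + 1 + 48 = 96.
96 ÷ 18 = 5 complete bars with 6 left over.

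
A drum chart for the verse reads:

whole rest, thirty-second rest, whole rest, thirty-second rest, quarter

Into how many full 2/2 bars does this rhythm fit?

One bar of 2/2 = 32 thirty-second notes.
In thirty-second notes: whole rest = 32; thirty-second rest = 1; whole rest = 32; thirty-second rest = 1; quarter = 8.
Adding: 32 + 1 + 32 + 1 + 8 = 74.
74 ÷ 32 = 2 complete bars with 10 left over.

2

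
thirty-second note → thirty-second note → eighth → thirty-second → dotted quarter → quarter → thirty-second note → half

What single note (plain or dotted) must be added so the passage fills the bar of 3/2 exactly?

The bar of 3/2 = 48 thirty-second notes.
Each duration in thirty-second notes: thirty-second note = 1; thirty-second note = 1; eighth = 4; thirty-second = 1; dotted quarter = 12; quarter = 8; thirty-second note = 1; half = 16.
Adding: 1 + 1 + 4 + 1 + 12 + 8 + 1 + 16 = 44.
Remaining: 48 − 44 = 4 thirty-second notes, which is a eighth note.

eighth note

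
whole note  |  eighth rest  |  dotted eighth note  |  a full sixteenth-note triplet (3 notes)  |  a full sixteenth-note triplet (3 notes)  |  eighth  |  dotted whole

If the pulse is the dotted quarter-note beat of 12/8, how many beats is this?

8.5

One dotted quarter-note beat = 6 sixteenth notes.
Convert each value to sixteenth notes: whole note = 16; eighth rest = 2; dotted eighth note = 3; a full sixteenth-note triplet (3 notes) (three triplet sixteenths span one eighth) = 2; a full sixteenth-note triplet (3 notes) (three triplet sixteenths span one eighth) = 2; eighth = 2; dotted whole = 24.
Adding: 16 + 2 + 3 + 2 + 2 + 2 + 24 = 51.
51 ÷ 6 = 8.5 beats.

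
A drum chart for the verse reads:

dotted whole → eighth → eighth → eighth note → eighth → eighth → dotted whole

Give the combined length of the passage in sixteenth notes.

58

Working in sixteenth notes: dotted whole = 24; eighth = 2; eighth = 2; eighth note = 2; eighth = 2; eighth = 2; dotted whole = 24.
Altogether 24 + 2 + 2 + 2 + 2 + 2 + 24 = 58 sixteenth notes.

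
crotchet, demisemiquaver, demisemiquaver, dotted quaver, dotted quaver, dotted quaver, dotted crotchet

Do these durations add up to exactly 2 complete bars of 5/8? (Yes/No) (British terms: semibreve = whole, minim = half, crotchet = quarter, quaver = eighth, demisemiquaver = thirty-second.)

Yes

One bar of 5/8 = 20 thirty-second notes, so 2 bars = 40.
Each duration in thirty-second notes: crotchet = 8; demisemiquaver = 1; demisemiquaver = 1; dotted quaver = 6; dotted quaver = 6; dotted quaver = 6; dotted crotchet = 12.
Adding: 8 + 1 + 1 + 6 + 6 + 6 + 12 = 40.
40 equals 40, so the answer is Yes.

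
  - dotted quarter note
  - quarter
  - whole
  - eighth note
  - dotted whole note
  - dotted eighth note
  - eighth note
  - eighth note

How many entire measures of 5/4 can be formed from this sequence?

One bar of 5/4 = 20 sixteenth notes.
Express everything in sixteenth notes: dotted quarter note = 6; quarter = 4; whole = 16; eighth note = 2; dotted whole note = 24; dotted eighth note = 3; eighth note = 2; eighth note = 2.
Altogether 6 + 4 + 16 + 2 + 24 + 3 + 2 + 2 = 59.
59 ÷ 20 = 2 complete bars with 19 left over.

2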